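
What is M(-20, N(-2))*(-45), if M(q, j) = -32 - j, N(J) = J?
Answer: 1350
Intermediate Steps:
M(-20, N(-2))*(-45) = (-32 - 1*(-2))*(-45) = (-32 + 2)*(-45) = -30*(-45) = 1350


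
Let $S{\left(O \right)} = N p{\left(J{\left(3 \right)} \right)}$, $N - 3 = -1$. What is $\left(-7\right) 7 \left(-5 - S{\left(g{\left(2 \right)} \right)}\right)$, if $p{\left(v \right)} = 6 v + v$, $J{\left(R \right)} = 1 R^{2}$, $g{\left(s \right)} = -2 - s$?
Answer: $6419$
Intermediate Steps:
$J{\left(R \right)} = R^{2}$
$p{\left(v \right)} = 7 v$
$N = 2$ ($N = 3 - 1 = 2$)
$S{\left(O \right)} = 126$ ($S{\left(O \right)} = 2 \cdot 7 \cdot 3^{2} = 2 \cdot 7 \cdot 9 = 2 \cdot 63 = 126$)
$\left(-7\right) 7 \left(-5 - S{\left(g{\left(2 \right)} \right)}\right) = \left(-7\right) 7 \left(-5 - 126\right) = - 49 \left(-5 - 126\right) = \left(-49\right) \left(-131\right) = 6419$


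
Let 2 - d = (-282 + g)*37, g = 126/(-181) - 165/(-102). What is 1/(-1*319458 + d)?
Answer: -6154/1901931215 ≈ -3.2357e-6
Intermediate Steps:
g = 5671/6154 (g = 126*(-1/181) - 165*(-1/102) = -126/181 + 55/34 = 5671/6154 ≈ 0.92151)
d = 64013317/6154 (d = 2 - (-282 + 5671/6154)*37 = 2 - (-1729757)*37/6154 = 2 - 1*(-64001009/6154) = 2 + 64001009/6154 = 64013317/6154 ≈ 10402.)
1/(-1*319458 + d) = 1/(-1*319458 + 64013317/6154) = 1/(-319458 + 64013317/6154) = 1/(-1901931215/6154) = -6154/1901931215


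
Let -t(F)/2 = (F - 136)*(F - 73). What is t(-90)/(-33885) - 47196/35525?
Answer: 203620688/240752925 ≈ 0.84577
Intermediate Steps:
t(F) = -2*(-136 + F)*(-73 + F) (t(F) = -2*(F - 136)*(F - 73) = -2*(-136 + F)*(-73 + F))
t(-90)/(-33885) - 47196/35525 = (-19856 - 2*(-90)² + 418*(-90))/(-33885) - 47196/35525 = (-19856 - 2*8100 - 37620)*(-1/33885) - 47196*1/35525 = (-19856 - 16200 - 37620)*(-1/33885) - 47196/35525 = -73676*(-1/33885) - 47196/35525 = 73676/33885 - 47196/35525 = 203620688/240752925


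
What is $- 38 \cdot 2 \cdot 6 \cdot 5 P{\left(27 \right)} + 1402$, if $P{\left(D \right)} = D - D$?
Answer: $1402$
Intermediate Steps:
$P{\left(D \right)} = 0$
$- 38 \cdot 2 \cdot 6 \cdot 5 P{\left(27 \right)} + 1402 = - 38 \cdot 2 \cdot 6 \cdot 5 \cdot 0 + 1402 = - 38 \cdot 12 \cdot 5 \cdot 0 + 1402 = \left(-38\right) 60 \cdot 0 + 1402 = \left(-2280\right) 0 + 1402 = 0 + 1402 = 1402$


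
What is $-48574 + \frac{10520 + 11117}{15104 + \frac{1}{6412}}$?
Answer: $- \frac{427645464262}{8804259} \approx -48573.0$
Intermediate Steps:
$-48574 + \frac{10520 + 11117}{15104 + \frac{1}{6412}} = -48574 + \frac{21637}{15104 + \frac{1}{6412}} = -48574 + \frac{21637}{\frac{96846849}{6412}} = -48574 + 21637 \cdot \frac{6412}{96846849} = -48574 + \frac{12612404}{8804259} = - \frac{427645464262}{8804259}$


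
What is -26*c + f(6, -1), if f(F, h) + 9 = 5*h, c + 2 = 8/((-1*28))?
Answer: 318/7 ≈ 45.429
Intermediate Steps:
c = -16/7 (c = -2 + 8/((-1*28)) = -2 + 8/(-28) = -2 + 8*(-1/28) = -2 - 2/7 = -16/7 ≈ -2.2857)
f(F, h) = -9 + 5*h
-26*c + f(6, -1) = -26*(-16/7) + (-9 + 5*(-1)) = 416/7 + (-9 - 5) = 416/7 - 14 = 318/7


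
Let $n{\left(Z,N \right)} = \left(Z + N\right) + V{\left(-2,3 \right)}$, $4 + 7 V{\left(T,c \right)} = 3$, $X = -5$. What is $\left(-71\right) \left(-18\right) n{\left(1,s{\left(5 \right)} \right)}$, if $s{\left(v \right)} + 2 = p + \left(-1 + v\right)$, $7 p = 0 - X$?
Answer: $\frac{31950}{7} \approx 4564.3$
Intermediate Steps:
$V{\left(T,c \right)} = - \frac{1}{7}$ ($V{\left(T,c \right)} = - \frac{4}{7} + \frac{1}{7} \cdot 3 = - \frac{4}{7} + \frac{3}{7} = - \frac{1}{7}$)
$p = \frac{5}{7}$ ($p = \frac{0 - -5}{7} = \frac{0 + 5}{7} = \frac{1}{7} \cdot 5 = \frac{5}{7} \approx 0.71429$)
$s{\left(v \right)} = - \frac{16}{7} + v$ ($s{\left(v \right)} = -2 + \left(\frac{5}{7} + \left(-1 + v\right)\right) = -2 + \left(- \frac{2}{7} + v\right) = - \frac{16}{7} + v$)
$n{\left(Z,N \right)} = - \frac{1}{7} + N + Z$ ($n{\left(Z,N \right)} = \left(Z + N\right) - \frac{1}{7} = \left(N + Z\right) - \frac{1}{7} = - \frac{1}{7} + N + Z$)
$\left(-71\right) \left(-18\right) n{\left(1,s{\left(5 \right)} \right)} = \left(-71\right) \left(-18\right) \left(- \frac{1}{7} + \left(- \frac{16}{7} + 5\right) + 1\right) = 1278 \left(- \frac{1}{7} + \frac{19}{7} + 1\right) = 1278 \cdot \frac{25}{7} = \frac{31950}{7}$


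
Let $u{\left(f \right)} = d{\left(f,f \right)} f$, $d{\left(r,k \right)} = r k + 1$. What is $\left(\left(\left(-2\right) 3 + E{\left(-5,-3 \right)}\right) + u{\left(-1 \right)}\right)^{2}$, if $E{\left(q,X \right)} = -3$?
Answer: $121$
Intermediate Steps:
$d{\left(r,k \right)} = 1 + k r$ ($d{\left(r,k \right)} = k r + 1 = 1 + k r$)
$u{\left(f \right)} = f \left(1 + f^{2}\right)$ ($u{\left(f \right)} = \left(1 + f f\right) f = \left(1 + f^{2}\right) f = f \left(1 + f^{2}\right)$)
$\left(\left(\left(-2\right) 3 + E{\left(-5,-3 \right)}\right) + u{\left(-1 \right)}\right)^{2} = \left(\left(\left(-2\right) 3 - 3\right) - \left(1 - \left(-1\right)^{3}\right)\right)^{2} = \left(\left(-6 - 3\right) - 2\right)^{2} = \left(-9 - 2\right)^{2} = \left(-11\right)^{2} = 121$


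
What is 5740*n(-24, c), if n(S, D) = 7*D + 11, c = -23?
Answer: -861000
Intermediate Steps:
n(S, D) = 11 + 7*D
5740*n(-24, c) = 5740*(11 + 7*(-23)) = 5740*(11 - 161) = 5740*(-150) = -861000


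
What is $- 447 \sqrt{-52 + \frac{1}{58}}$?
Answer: $- \frac{1341 i \sqrt{19430}}{58} \approx - 3222.8 i$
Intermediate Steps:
$- 447 \sqrt{-52 + \frac{1}{58}} = - 447 \sqrt{- \frac{3015}{58}} = - 447 \frac{3 i \sqrt{19430}}{58} = - \frac{1341 i \sqrt{19430}}{58}$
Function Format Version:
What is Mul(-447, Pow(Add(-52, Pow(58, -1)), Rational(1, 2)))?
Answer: Mul(Rational(-1341, 58), I, Pow(19430, Rational(1, 2))) ≈ Mul(-3222.8, I)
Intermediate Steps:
Mul(-447, Pow(Add(-52, Pow(58, -1)), Rational(1, 2))) = Mul(-447, Pow(Add(-52, Rational(1, 58)), Rational(1, 2))) = Mul(-447, Pow(Rational(-3015, 58), Rational(1, 2))) = Mul(-447, Mul(Rational(3, 58), I, Pow(19430, Rational(1, 2)))) = Mul(Rational(-1341, 58), I, Pow(19430, Rational(1, 2)))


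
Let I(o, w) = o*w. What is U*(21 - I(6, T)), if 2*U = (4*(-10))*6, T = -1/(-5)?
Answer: -2376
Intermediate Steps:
T = ⅕ (T = -1*(-⅕) = ⅕ ≈ 0.20000)
U = -120 (U = ((4*(-10))*6)/2 = (-40*6)/2 = (½)*(-240) = -120)
U*(21 - I(6, T)) = -120*(21 - 6/5) = -120*99/5 = -2376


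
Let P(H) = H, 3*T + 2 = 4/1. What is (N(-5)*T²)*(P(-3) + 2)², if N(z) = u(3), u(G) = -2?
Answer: -8/9 ≈ -0.88889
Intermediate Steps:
T = ⅔ (T = -⅔ + (4/1)/3 = -⅔ + (4*1)/3 = -⅔ + (⅓)*4 = -⅔ + 4/3 = ⅔ ≈ 0.66667)
N(z) = -2
(N(-5)*T²)*(P(-3) + 2)² = (-2*(⅔)²)*(-3 + 2)² = -2*4/9*(-1)² = -8/9*1 = -8/9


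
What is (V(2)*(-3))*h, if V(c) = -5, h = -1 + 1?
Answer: 0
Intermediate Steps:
h = 0
(V(2)*(-3))*h = -5*(-3)*0 = 15*0 = 0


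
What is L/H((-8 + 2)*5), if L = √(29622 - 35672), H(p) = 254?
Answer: 55*I*√2/254 ≈ 0.30623*I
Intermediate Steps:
L = 55*I*√2 (L = √(-6050) = 55*I*√2 ≈ 77.782*I)
L/H((-8 + 2)*5) = (55*I*√2)/254 = (55*I*√2)*(1/254) = 55*I*√2/254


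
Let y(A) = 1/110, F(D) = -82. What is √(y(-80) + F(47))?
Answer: I*√992090/110 ≈ 9.0549*I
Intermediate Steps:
y(A) = 1/110
√(y(-80) + F(47)) = √(1/110 - 82) = √(-9019/110) = I*√992090/110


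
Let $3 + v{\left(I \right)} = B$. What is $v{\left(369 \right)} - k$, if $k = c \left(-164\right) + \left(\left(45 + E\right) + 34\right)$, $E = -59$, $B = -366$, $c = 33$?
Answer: $5023$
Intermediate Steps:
$v{\left(I \right)} = -369$ ($v{\left(I \right)} = -3 - 366 = -369$)
$k = -5392$ ($k = 33 \left(-164\right) + \left(\left(45 - 59\right) + 34\right) = -5412 + \left(-14 + 34\right) = -5412 + 20 = -5392$)
$v{\left(369 \right)} - k = -369 - -5392 = -369 + 5392 = 5023$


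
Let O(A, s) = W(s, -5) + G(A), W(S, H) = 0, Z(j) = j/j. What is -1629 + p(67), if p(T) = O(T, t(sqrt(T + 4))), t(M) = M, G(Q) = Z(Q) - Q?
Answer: -1695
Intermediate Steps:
Z(j) = 1
G(Q) = 1 - Q
O(A, s) = 1 - A (O(A, s) = 0 + (1 - A) = 1 - A)
p(T) = 1 - T
-1629 + p(67) = -1629 + (1 - 1*67) = -1629 + (1 - 67) = -1629 - 66 = -1695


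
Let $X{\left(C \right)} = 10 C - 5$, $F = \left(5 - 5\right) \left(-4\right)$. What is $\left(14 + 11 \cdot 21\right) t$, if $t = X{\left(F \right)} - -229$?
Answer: $54880$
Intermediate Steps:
$F = 0$ ($F = 0 \left(-4\right) = 0$)
$X{\left(C \right)} = -5 + 10 C$
$t = 224$ ($t = \left(-5 + 10 \cdot 0\right) - -229 = \left(-5 + 0\right) + 229 = -5 + 229 = 224$)
$\left(14 + 11 \cdot 21\right) t = \left(14 + 11 \cdot 21\right) 224 = \left(14 + 231\right) 224 = 245 \cdot 224 = 54880$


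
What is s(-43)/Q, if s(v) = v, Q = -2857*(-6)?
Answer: -43/17142 ≈ -0.0025085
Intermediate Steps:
Q = 17142
s(-43)/Q = -43/17142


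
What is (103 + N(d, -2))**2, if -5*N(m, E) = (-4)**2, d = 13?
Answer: 249001/25 ≈ 9960.0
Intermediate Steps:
N(m, E) = -16/5 (N(m, E) = -1/5*(-4)**2 = -1/5*16 = -16/5)
(103 + N(d, -2))**2 = (103 - 16/5)**2 = (499/5)**2 = 249001/25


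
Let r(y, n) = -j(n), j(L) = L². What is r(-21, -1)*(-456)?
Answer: 456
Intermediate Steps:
r(y, n) = -n²
r(-21, -1)*(-456) = -1*(-1)²*(-456) = -1*1*(-456) = -1*(-456) = 456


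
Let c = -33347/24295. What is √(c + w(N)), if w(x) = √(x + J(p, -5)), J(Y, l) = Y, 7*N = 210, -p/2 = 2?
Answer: √(-810165365 + 590247025*√26)/24295 ≈ 1.9304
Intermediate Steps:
p = -4 (p = -2*2 = -4)
N = 30 (N = (⅐)*210 = 30)
w(x) = √(-4 + x) (w(x) = √(x - 4) = √(-4 + x))
c = -33347/24295 (c = -33347*1/24295 = -33347/24295 ≈ -1.3726)
√(c + w(N)) = √(-33347/24295 + √(-4 + 30)) = √(-33347/24295 + √26)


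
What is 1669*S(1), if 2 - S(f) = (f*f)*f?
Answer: 1669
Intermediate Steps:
S(f) = 2 - f³ (S(f) = 2 - f*f*f = 2 - f²*f = 2 - f³)
1669*S(1) = 1669*(2 - 1*1³) = 1669*(2 - 1*1) = 1669*(2 - 1) = 1669*1 = 1669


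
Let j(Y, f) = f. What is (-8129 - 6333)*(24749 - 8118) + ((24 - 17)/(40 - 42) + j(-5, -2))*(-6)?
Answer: -240517489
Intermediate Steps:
(-8129 - 6333)*(24749 - 8118) + ((24 - 17)/(40 - 42) + j(-5, -2))*(-6) = (-8129 - 6333)*(24749 - 8118) + ((24 - 17)/(40 - 42) - 2)*(-6) = -14462*16631 + (7/(-2) - 2)*(-6) = -240517522 + (7*(-1/2) - 2)*(-6) = -240517522 + (-7/2 - 2)*(-6) = -240517522 - 11/2*(-6) = -240517522 + 33 = -240517489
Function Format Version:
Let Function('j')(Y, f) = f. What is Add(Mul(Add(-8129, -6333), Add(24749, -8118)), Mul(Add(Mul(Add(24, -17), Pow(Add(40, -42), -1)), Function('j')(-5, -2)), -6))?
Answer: -240517489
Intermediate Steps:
Add(Mul(Add(-8129, -6333), Add(24749, -8118)), Mul(Add(Mul(Add(24, -17), Pow(Add(40, -42), -1)), Function('j')(-5, -2)), -6)) = Add(Mul(Add(-8129, -6333), Add(24749, -8118)), Mul(Add(Mul(Add(24, -17), Pow(Add(40, -42), -1)), -2), -6)) = Add(Mul(-14462, 16631), Mul(Add(Mul(7, Pow(-2, -1)), -2), -6)) = Add(-240517522, Mul(Add(Mul(7, Rational(-1, 2)), -2), -6)) = Add(-240517522, Mul(Add(Rational(-7, 2), -2), -6)) = Add(-240517522, Mul(Rational(-11, 2), -6)) = Add(-240517522, 33) = -240517489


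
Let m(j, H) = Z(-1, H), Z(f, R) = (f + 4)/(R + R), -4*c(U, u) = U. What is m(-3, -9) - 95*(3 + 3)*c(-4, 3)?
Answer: -3421/6 ≈ -570.17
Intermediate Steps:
c(U, u) = -U/4
Z(f, R) = (4 + f)/(2*R) (Z(f, R) = (4 + f)/((2*R)) = (4 + f)*(1/(2*R)) = (4 + f)/(2*R))
m(j, H) = 3/(2*H) (m(j, H) = (4 - 1)/(2*H) = (½)*3/H = 3/(2*H))
m(-3, -9) - 95*(3 + 3)*c(-4, 3) = (3/2)/(-9) - 95*(3 + 3)*(-¼*(-4)) = (3/2)*(-⅑) - 570 = -⅙ - 95*6 = -⅙ - 570 = -3421/6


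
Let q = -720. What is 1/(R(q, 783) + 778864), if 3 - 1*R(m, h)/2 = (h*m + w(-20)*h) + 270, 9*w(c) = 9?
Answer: 1/1904284 ≈ 5.2513e-7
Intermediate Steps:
w(c) = 1 (w(c) = (⅑)*9 = 1)
R(m, h) = -534 - 2*h - 2*h*m (R(m, h) = 6 - 2*((h*m + 1*h) + 270) = 6 - 2*((h*m + h) + 270) = 6 - 2*((h + h*m) + 270) = 6 - 2*(270 + h + h*m) = 6 + (-540 - 2*h - 2*h*m) = -534 - 2*h - 2*h*m)
1/(R(q, 783) + 778864) = 1/((-534 - 2*783 - 2*783*(-720)) + 778864) = 1/((-534 - 1566 + 1127520) + 778864) = 1/(1125420 + 778864) = 1/1904284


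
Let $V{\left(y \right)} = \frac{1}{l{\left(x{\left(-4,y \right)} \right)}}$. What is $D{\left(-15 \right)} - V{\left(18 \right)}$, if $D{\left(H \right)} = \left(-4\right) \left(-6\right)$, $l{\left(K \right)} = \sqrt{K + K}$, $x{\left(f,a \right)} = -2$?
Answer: $24 + \frac{i}{2} \approx 24.0 + 0.5 i$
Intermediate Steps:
$l{\left(K \right)} = \sqrt{2} \sqrt{K}$ ($l{\left(K \right)} = \sqrt{2 K} = \sqrt{2} \sqrt{K}$)
$V{\left(y \right)} = - \frac{i}{2}$ ($V{\left(y \right)} = \frac{1}{\sqrt{2} \sqrt{-2}} = \frac{1}{\sqrt{2} i \sqrt{2}} = \frac{1}{2 i} = - \frac{i}{2}$)
$D{\left(H \right)} = 24$
$D{\left(-15 \right)} - V{\left(18 \right)} = 24 - - \frac{i}{2} = 24 + \frac{i}{2}$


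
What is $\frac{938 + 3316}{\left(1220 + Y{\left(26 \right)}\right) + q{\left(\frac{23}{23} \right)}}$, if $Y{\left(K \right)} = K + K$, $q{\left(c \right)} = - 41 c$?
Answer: $\frac{4254}{1231} \approx 3.4557$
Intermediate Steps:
$Y{\left(K \right)} = 2 K$
$\frac{938 + 3316}{\left(1220 + Y{\left(26 \right)}\right) + q{\left(\frac{23}{23} \right)}} = \frac{938 + 3316}{\left(1220 + 2 \cdot 26\right) - 41 \cdot \frac{23}{23}} = \frac{4254}{\left(1220 + 52\right) - 41 \cdot 23 \cdot \frac{1}{23}} = \frac{4254}{1272 - 41} = \frac{4254}{1231}$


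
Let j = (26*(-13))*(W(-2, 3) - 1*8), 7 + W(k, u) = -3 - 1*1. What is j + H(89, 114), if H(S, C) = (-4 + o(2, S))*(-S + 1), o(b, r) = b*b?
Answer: 6422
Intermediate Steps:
W(k, u) = -11 (W(k, u) = -7 + (-3 - 1*1) = -7 + (-3 - 1) = -7 - 4 = -11)
o(b, r) = b²
H(S, C) = 0 (H(S, C) = (-4 + 2²)*(-S + 1) = (-4 + 4)*(1 - S) = 0*(1 - S) = 0)
j = 6422 (j = (26*(-13))*(-11 - 1*8) = -338*(-11 - 8) = -338*(-19) = 6422)
j + H(89, 114) = 6422 + 0 = 6422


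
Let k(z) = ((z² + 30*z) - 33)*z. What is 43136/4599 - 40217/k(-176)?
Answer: 195016811551/20772248112 ≈ 9.3883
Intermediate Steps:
k(z) = z*(-33 + z² + 30*z) (k(z) = (-33 + z² + 30*z)*z = z*(-33 + z² + 30*z))
43136/4599 - 40217/k(-176) = 43136/4599 - 40217*(-1/(176*(-33 + (-176)² + 30*(-176)))) = 43136*(1/4599) - 40217*(-1/(176*(-33 + 30976 - 5280))) = 43136/4599 - 40217/((-176*25663)) = 43136/4599 - 40217/(-4516688) = 43136/4599 - 40217*(-1/4516688) = 43136/4599 + 40217/4516688 = 195016811551/20772248112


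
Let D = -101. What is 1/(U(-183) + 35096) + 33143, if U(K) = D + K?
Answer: 1153774117/34812 ≈ 33143.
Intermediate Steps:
U(K) = -101 + K
1/(U(-183) + 35096) + 33143 = 1/((-101 - 183) + 35096) + 33143 = 1/(-284 + 35096) + 33143 = 1/34812 + 33143 = 1153774117/34812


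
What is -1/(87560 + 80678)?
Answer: -1/168238 ≈ -5.9440e-6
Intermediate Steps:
-1/(87560 + 80678) = -1/168238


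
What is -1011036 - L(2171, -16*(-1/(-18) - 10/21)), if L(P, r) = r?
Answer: -63695692/63 ≈ -1.0110e+6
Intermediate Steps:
-1011036 - L(2171, -16*(-1/(-18) - 10/21)) = -1011036 - (-16)*(-1/(-18) - 10/21) = -1011036 - (-16)*(-1*(-1/18) - 10*1/21) = -1011036 - (-16)*(1/18 - 10/21) = -1011036 - (-16)*(-53)/126 = -1011036 - 1*424/63 = -1011036 - 424/63 = -63695692/63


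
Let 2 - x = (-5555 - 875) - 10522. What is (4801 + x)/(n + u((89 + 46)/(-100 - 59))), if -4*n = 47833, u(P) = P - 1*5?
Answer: -4612060/2536389 ≈ -1.8184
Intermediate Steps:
u(P) = -5 + P (u(P) = P - 5 = -5 + P)
x = 16954 (x = 2 - ((-5555 - 875) - 10522) = 2 - (-6430 - 10522) = 2 - 1*(-16952) = 2 + 16952 = 16954)
n = -47833/4 (n = -¼*47833 = -47833/4 ≈ -11958.)
(4801 + x)/(n + u((89 + 46)/(-100 - 59))) = (4801 + 16954)/(-47833/4 + (-5 + (89 + 46)/(-100 - 59))) = 21755/(-47833/4 + (-5 + 135/(-159))) = 21755/(-47833/4 + (-5 + 135*(-1/159))) = 21755/(-47833/4 + (-5 - 45/53)) = 21755/(-47833/4 - 310/53) = 21755/(-2536389/212) = 21755*(-212/2536389) = -4612060/2536389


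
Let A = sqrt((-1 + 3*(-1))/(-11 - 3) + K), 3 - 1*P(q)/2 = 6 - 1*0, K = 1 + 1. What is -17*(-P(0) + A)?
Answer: -102 - 68*sqrt(7)/7 ≈ -127.70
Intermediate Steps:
K = 2
P(q) = -6 (P(q) = 6 - 2*(6 - 1*0) = 6 - 2*(6 + 0) = 6 - 2*6 = 6 - 12 = -6)
A = 4*sqrt(7)/7 (A = sqrt((-1 + 3*(-1))/(-11 - 3) + 2) = sqrt((-1 - 3)/(-14) + 2) = sqrt(-4*(-1/14) + 2) = sqrt(2/7 + 2) = sqrt(16/7) = 4*sqrt(7)/7 ≈ 1.5119)
-17*(-P(0) + A) = -17*(-1*(-6) + 4*sqrt(7)/7) = -17*(6 + 4*sqrt(7)/7) = -102 - 68*sqrt(7)/7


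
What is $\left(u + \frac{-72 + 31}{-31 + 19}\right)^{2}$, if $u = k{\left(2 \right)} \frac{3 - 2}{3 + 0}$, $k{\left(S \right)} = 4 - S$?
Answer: $\frac{2401}{144} \approx 16.674$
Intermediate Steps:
$u = \frac{2}{3}$ ($u = \left(4 - 2\right) \frac{3 - 2}{3 + 0} = \left(4 - 2\right) 1 \cdot \frac{1}{3} = 2 \cdot 1 \cdot \frac{1}{3} = 2 \cdot \frac{1}{3} = \frac{2}{3} \approx 0.66667$)
$\left(u + \frac{-72 + 31}{-31 + 19}\right)^{2} = \left(\frac{2}{3} + \frac{-72 + 31}{-31 + 19}\right)^{2} = \left(\frac{2}{3} - \frac{41}{-12}\right)^{2} = \left(\frac{2}{3} - - \frac{41}{12}\right)^{2} = \left(\frac{2}{3} + \frac{41}{12}\right)^{2} = \left(\frac{49}{12}\right)^{2} = \frac{2401}{144}$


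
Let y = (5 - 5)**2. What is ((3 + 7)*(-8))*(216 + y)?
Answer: -17280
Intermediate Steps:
y = 0 (y = 0**2 = 0)
((3 + 7)*(-8))*(216 + y) = ((3 + 7)*(-8))*(216 + 0) = (10*(-8))*216 = -80*216 = -17280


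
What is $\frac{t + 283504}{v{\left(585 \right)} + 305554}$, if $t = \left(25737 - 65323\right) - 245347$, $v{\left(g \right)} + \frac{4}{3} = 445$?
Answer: $- \frac{4287}{917993} \approx -0.00467$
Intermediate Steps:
$v{\left(g \right)} = \frac{1331}{3}$ ($v{\left(g \right)} = - \frac{4}{3} + 445 = \frac{1331}{3}$)
$t = -284933$ ($t = \left(25737 - 65323\right) - 245347 = -39586 - 245347 = -284933$)
$\frac{t + 283504}{v{\left(585 \right)} + 305554} = \frac{-284933 + 283504}{\frac{1331}{3} + 305554} = - \frac{1429}{\frac{917993}{3}} = \left(-1429\right) \frac{3}{917993} = - \frac{4287}{917993}$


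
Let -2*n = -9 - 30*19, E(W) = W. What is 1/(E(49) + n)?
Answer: 2/677 ≈ 0.0029542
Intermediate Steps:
n = 579/2 (n = -(-9 - 30*19)/2 = -(-9 - 570)/2 = -1/2*(-579) = 579/2 ≈ 289.50)
1/(E(49) + n) = 1/(49 + 579/2) = 1/(677/2) = 2/677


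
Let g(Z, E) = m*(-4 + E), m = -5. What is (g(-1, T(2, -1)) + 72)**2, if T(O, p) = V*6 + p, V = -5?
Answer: 61009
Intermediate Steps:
T(O, p) = -30 + p (T(O, p) = -5*6 + p = -30 + p)
g(Z, E) = 20 - 5*E (g(Z, E) = -5*(-4 + E) = 20 - 5*E)
(g(-1, T(2, -1)) + 72)**2 = ((20 - 5*(-30 - 1)) + 72)**2 = ((20 - 5*(-31)) + 72)**2 = ((20 + 155) + 72)**2 = (175 + 72)**2 = 247**2 = 61009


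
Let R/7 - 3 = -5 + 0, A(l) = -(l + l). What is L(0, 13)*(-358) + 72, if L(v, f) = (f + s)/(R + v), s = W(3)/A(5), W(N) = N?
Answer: 27773/70 ≈ 396.76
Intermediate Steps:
A(l) = -2*l
R = -14 (R = 21 + 7*(-5 + 0) = 21 + 7*(-5) = 21 - 35 = -14)
s = -3/10 (s = 3/((-2*5)) = 3/(-10) = 3*(-1/10) = -3/10 ≈ -0.30000)
L(v, f) = (-3/10 + f)/(-14 + v) (L(v, f) = (f - 3/10)/(-14 + v) = (-3/10 + f)/(-14 + v))
L(0, 13)*(-358) + 72 = ((-3/10 + 13)/(-14 + 0))*(-358) + 72 = ((127/10)/(-14))*(-358) + 72 = -1/14*127/10*(-358) + 72 = -127/140*(-358) + 72 = 22733/70 + 72 = 27773/70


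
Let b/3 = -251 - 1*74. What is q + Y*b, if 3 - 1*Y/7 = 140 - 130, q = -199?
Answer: 47576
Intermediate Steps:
Y = -49 (Y = 21 - 7*(140 - 130) = 21 - 7*10 = 21 - 70 = -49)
b = -975 (b = 3*(-251 - 1*74) = 3*(-251 - 74) = 3*(-325) = -975)
q + Y*b = -199 - 49*(-975) = -199 + 47775 = 47576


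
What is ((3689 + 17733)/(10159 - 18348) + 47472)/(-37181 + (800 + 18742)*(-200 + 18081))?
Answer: 388726786/2861181905669 ≈ 0.00013586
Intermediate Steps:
((3689 + 17733)/(10159 - 18348) + 47472)/(-37181 + (800 + 18742)*(-200 + 18081)) = (21422/(-8189) + 47472)/(-37181 + 19542*17881) = (21422*(-1/8189) + 47472)/(-37181 + 349430502) = (-21422/8189 + 47472)/349393321 = (388726786/8189)*(1/349393321) = 388726786/2861181905669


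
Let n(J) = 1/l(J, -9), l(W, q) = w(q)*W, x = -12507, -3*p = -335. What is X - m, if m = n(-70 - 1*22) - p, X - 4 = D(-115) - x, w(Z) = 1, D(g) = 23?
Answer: 3490207/276 ≈ 12646.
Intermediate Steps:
p = 335/3 (p = -⅓*(-335) = 335/3 ≈ 111.67)
l(W, q) = W (l(W, q) = 1*W = W)
n(J) = 1/J
X = 12534 (X = 4 + (23 - 1*(-12507)) = 4 + (23 + 12507) = 4 + 12530 = 12534)
m = -30823/276 (m = 1/(-70 - 1*22) - 1*335/3 = 1/(-70 - 22) - 335/3 = 1/(-92) - 335/3 = -1/92 - 335/3 = -30823/276 ≈ -111.68)
X - m = 12534 - 1*(-30823/276) = 12534 + 30823/276 = 3490207/276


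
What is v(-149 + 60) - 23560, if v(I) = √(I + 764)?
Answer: -23560 + 15*√3 ≈ -23534.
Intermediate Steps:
v(I) = √(764 + I)
v(-149 + 60) - 23560 = √(764 + (-149 + 60)) - 23560 = √(764 - 89) - 23560 = √675 - 23560 = 15*√3 - 23560 = -23560 + 15*√3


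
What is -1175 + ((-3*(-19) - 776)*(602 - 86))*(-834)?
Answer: 309416161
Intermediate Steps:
-1175 + ((-3*(-19) - 776)*(602 - 86))*(-834) = -1175 + ((57 - 776)*516)*(-834) = -1175 - 719*516*(-834) = -1175 - 371004*(-834) = -1175 + 309417336 = 309416161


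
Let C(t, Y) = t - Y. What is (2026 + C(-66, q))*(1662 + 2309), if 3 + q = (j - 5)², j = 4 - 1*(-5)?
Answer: 7731537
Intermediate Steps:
j = 9 (j = 4 + 5 = 9)
q = 13 (q = -3 + (9 - 5)² = -3 + 4² = -3 + 16 = 13)
(2026 + C(-66, q))*(1662 + 2309) = (2026 + (-66 - 1*13))*(1662 + 2309) = (2026 + (-66 - 13))*3971 = (2026 - 79)*3971 = 1947*3971 = 7731537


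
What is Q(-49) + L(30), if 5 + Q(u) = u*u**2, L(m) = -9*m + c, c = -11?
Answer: -117935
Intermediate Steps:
L(m) = -11 - 9*m (L(m) = -9*m - 11 = -11 - 9*m)
Q(u) = -5 + u**3 (Q(u) = -5 + u*u**2 = -5 + u**3)
Q(-49) + L(30) = (-5 + (-49)**3) + (-11 - 9*30) = (-5 - 117649) + (-11 - 270) = -117654 - 281 = -117935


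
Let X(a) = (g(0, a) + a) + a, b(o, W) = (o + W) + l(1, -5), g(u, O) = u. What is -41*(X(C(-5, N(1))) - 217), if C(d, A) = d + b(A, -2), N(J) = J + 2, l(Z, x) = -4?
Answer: 9553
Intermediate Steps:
N(J) = 2 + J
b(o, W) = -4 + W + o (b(o, W) = (o + W) - 4 = (W + o) - 4 = -4 + W + o)
C(d, A) = -6 + A + d (C(d, A) = d + (-4 - 2 + A) = d + (-6 + A) = -6 + A + d)
X(a) = 2*a (X(a) = (0 + a) + a = a + a = 2*a)
-41*(X(C(-5, N(1))) - 217) = -41*(2*(-6 + (2 + 1) - 5) - 217) = -41*(2*(-6 + 3 - 5) - 217) = -41*(2*(-8) - 217) = -41*(-16 - 217) = -41*(-233) = 9553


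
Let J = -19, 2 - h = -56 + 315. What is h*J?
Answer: 4883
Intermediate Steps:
h = -257 (h = 2 - (-56 + 315) = 2 - 1*259 = 2 - 259 = -257)
h*J = -257*(-19) = 4883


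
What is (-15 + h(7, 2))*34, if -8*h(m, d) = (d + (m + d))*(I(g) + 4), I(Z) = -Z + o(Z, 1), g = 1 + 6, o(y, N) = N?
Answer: -833/2 ≈ -416.50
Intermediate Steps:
g = 7
I(Z) = 1 - Z (I(Z) = -Z + 1 = 1 - Z)
h(m, d) = d/2 + m/4 (h(m, d) = -(d + (m + d))*((1 - 1*7) + 4)/8 = -(d + (d + m))*((1 - 7) + 4)/8 = -(m + 2*d)*(-6 + 4)/8 = -(m + 2*d)*(-2)/8 = -(-4*d - 2*m)/8 = d/2 + m/4)
(-15 + h(7, 2))*34 = (-15 + ((½)*2 + (¼)*7))*34 = (-15 + (1 + 7/4))*34 = (-15 + 11/4)*34 = -49/4*34 = -833/2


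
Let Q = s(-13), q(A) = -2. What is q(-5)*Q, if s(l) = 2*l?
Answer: 52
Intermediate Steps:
Q = -26 (Q = 2*(-13) = -26)
q(-5)*Q = -2*(-26) = 52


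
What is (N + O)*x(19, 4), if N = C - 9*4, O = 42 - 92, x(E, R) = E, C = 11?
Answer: -1425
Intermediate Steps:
O = -50
N = -25 (N = 11 - 9*4 = 11 - 36 = -25)
(N + O)*x(19, 4) = (-25 - 50)*19 = -75*19 = -1425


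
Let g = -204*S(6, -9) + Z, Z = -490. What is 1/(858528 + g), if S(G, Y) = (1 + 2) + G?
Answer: 1/856202 ≈ 1.1679e-6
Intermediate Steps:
S(G, Y) = 3 + G
g = -2326 (g = -204*(3 + 6) - 490 = -204*9 - 490 = -1836 - 490 = -2326)
1/(858528 + g) = 1/(858528 - 2326) = 1/856202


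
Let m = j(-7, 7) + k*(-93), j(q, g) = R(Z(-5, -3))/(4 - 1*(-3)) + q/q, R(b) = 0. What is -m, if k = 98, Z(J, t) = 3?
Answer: 9113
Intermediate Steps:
j(q, g) = 1 (j(q, g) = 0/(4 - 1*(-3)) + q/q = 0/(4 + 3) + 1 = 0/7 + 1 = 0*(1/7) + 1 = 0 + 1 = 1)
m = -9113 (m = 1 + 98*(-93) = 1 - 9114 = -9113)
-m = -1*(-9113) = 9113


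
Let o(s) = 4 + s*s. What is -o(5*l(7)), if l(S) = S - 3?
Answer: -404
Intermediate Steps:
l(S) = -3 + S
o(s) = 4 + s²
-o(5*l(7)) = -(4 + (5*(-3 + 7))²) = -(4 + (5*4)²) = -(4 + 20²) = -(4 + 400) = -1*404 = -404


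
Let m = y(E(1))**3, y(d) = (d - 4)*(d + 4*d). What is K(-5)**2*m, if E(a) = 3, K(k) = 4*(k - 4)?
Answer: -4374000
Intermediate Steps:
K(k) = -16 + 4*k (K(k) = 4*(-4 + k) = -16 + 4*k)
y(d) = 5*d*(-4 + d) (y(d) = (-4 + d)*(5*d) = 5*d*(-4 + d))
m = -3375 (m = (5*3*(-4 + 3))**3 = (5*3*(-1))**3 = (-15)**3 = -3375)
K(-5)**2*m = (-16 + 4*(-5))**2*(-3375) = (-16 - 20)**2*(-3375) = (-36)**2*(-3375) = 1296*(-3375) = -4374000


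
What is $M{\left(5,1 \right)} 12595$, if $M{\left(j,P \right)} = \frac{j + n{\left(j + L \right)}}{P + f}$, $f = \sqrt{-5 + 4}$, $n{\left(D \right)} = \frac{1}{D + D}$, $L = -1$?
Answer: $\frac{516395}{16} - \frac{516395 i}{16} \approx 32275.0 - 32275.0 i$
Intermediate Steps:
$n{\left(D \right)} = \frac{1}{2 D}$
$f = i$ ($f = \sqrt{-1} = i \approx 1.0 i$)
$M{\left(j,P \right)} = \frac{j + \frac{1}{2 \left(-1 + j\right)}}{i + P}$ ($M{\left(j,P \right)} = \frac{j + \frac{1}{2 \left(j - 1\right)}}{P + i} = \frac{j + \frac{1}{2 \left(-1 + j\right)}}{i + P}$)
$M{\left(5,1 \right)} 12595 = \frac{\frac{1}{2} + 5 \left(-1 + 5\right)}{\left(-1 + 5\right) \left(i + 1\right)} 12595 = \frac{\frac{1}{2} + 5 \cdot 4}{4 \left(1 + i\right)} 12595 = \frac{\frac{1 - i}{2} \left(\frac{1}{2} + 20\right)}{4} \cdot 12595 = \frac{1}{4} \frac{1 - i}{2} \cdot \frac{41}{2} \cdot 12595 = \left(\frac{41}{16} - \frac{41 i}{16}\right) 12595 = \frac{516395}{16} - \frac{516395 i}{16}$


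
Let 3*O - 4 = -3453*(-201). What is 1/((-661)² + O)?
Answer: 3/2004820 ≈ 1.4964e-6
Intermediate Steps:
O = 694057/3 (O = 4/3 + (-3453*(-201))/3 = 4/3 + (⅓)*694053 = 4/3 + 231351 = 694057/3 ≈ 2.3135e+5)
1/((-661)² + O) = 1/((-661)² + 694057/3) = 1/(436921 + 694057/3) = 1/(2004820/3) = 3/2004820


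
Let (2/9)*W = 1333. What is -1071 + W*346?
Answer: 2074410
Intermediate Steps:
W = 11997/2 (W = (9/2)*1333 = 11997/2 ≈ 5998.5)
-1071 + W*346 = -1071 + (11997/2)*346 = -1071 + 2075481 = 2074410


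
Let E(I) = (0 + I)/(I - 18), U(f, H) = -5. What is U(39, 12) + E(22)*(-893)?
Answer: -9833/2 ≈ -4916.5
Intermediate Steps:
E(I) = I/(-18 + I)
U(39, 12) + E(22)*(-893) = -5 + (22/(-18 + 22))*(-893) = -5 + (22/4)*(-893) = -5 + (22*(¼))*(-893) = -5 + (11/2)*(-893) = -5 - 9823/2 = -9833/2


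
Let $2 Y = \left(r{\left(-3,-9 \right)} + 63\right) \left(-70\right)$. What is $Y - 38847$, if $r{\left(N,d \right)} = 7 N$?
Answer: $-40317$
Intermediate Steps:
$Y = -1470$ ($Y = \frac{\left(7 \left(-3\right) + 63\right) \left(-70\right)}{2} = \frac{\left(-21 + 63\right) \left(-70\right)}{2} = \frac{42 \left(-70\right)}{2} = \frac{1}{2} \left(-2940\right) = -1470$)
$Y - 38847 = -1470 - 38847 = -40317$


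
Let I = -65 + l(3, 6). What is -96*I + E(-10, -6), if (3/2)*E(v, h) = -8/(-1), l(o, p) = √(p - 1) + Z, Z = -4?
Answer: 19888/3 - 96*√5 ≈ 6414.7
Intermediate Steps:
l(o, p) = -4 + √(-1 + p) (l(o, p) = √(p - 1) - 4 = √(-1 + p) - 4 = -4 + √(-1 + p))
E(v, h) = 16/3 (E(v, h) = 2*(-8/(-1))/3 = 2*(-8*(-1))/3 = (⅔)*8 = 16/3)
I = -69 + √5 (I = -65 + (-4 + √(-1 + 6)) = -65 + (-4 + √5) = -69 + √5 ≈ -66.764)
-96*I + E(-10, -6) = -96*(-69 + √5) + 16/3 = (6624 - 96*√5) + 16/3 = 19888/3 - 96*√5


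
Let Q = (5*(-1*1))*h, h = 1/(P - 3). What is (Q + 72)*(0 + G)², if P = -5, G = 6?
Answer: 5229/2 ≈ 2614.5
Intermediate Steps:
h = -⅛ (h = 1/(-5 - 3) = 1/(-8) = -⅛ ≈ -0.12500)
Q = 5/8 (Q = (5*(-1*1))*(-⅛) = (5*(-1))*(-⅛) = -5*(-⅛) = 5/8 ≈ 0.62500)
(Q + 72)*(0 + G)² = (5/8 + 72)*(0 + 6)² = (581/8)*6² = (581/8)*36 = 5229/2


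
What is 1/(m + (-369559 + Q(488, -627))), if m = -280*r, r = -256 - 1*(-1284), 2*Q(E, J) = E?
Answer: -1/657155 ≈ -1.5217e-6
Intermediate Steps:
Q(E, J) = E/2
r = 1028 (r = -256 + 1284 = 1028)
m = -287840 (m = -280*1028 = -287840)
1/(m + (-369559 + Q(488, -627))) = 1/(-287840 + (-369559 + (½)*488)) = 1/(-287840 + (-369559 + 244)) = 1/(-287840 - 369315) = 1/(-657155) = -1/657155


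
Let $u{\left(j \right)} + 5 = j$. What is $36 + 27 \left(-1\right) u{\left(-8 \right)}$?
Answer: $387$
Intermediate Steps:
$u{\left(j \right)} = -5 + j$
$36 + 27 \left(-1\right) u{\left(-8 \right)} = 36 + 27 \left(-1\right) \left(-5 - 8\right) = 36 - -351 = 36 + 351 = 387$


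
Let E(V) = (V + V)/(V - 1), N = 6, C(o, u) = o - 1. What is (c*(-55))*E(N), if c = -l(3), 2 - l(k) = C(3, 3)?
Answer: 0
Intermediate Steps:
C(o, u) = -1 + o
l(k) = 0 (l(k) = 2 - (-1 + 3) = 2 - 1*2 = 2 - 2 = 0)
c = 0 (c = -1*0 = 0)
E(V) = 2*V/(-1 + V) (E(V) = (2*V)/(-1 + V) = 2*V/(-1 + V))
(c*(-55))*E(N) = (0*(-55))*(2*6/(-1 + 6)) = 0*(2*6/5) = 0*(2*6*(⅕)) = 0*(12/5) = 0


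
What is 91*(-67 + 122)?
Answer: 5005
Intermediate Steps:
91*(-67 + 122) = 91*55 = 5005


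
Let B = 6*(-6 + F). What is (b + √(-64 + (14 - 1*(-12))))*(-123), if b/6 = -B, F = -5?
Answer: -48708 - 123*I*√38 ≈ -48708.0 - 758.22*I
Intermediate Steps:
B = -66 (B = 6*(-6 - 5) = 6*(-11) = -66)
b = 396 (b = 6*(-1*(-66)) = 6*66 = 396)
(b + √(-64 + (14 - 1*(-12))))*(-123) = (396 + √(-64 + (14 - 1*(-12))))*(-123) = (396 + √(-64 + (14 + 12)))*(-123) = (396 + √(-64 + 26))*(-123) = (396 + √(-38))*(-123) = (396 + I*√38)*(-123) = -48708 - 123*I*√38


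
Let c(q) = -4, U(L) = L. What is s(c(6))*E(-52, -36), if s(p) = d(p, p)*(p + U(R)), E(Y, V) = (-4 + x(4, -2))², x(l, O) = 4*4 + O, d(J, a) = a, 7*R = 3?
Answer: 10000/7 ≈ 1428.6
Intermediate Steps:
R = 3/7 (R = (⅐)*3 = 3/7 ≈ 0.42857)
x(l, O) = 16 + O
E(Y, V) = 100 (E(Y, V) = (-4 + (16 - 2))² = (-4 + 14)² = 10² = 100)
s(p) = p*(3/7 + p) (s(p) = p*(p + 3/7) = p*(3/7 + p))
s(c(6))*E(-52, -36) = ((⅐)*(-4)*(3 + 7*(-4)))*100 = ((⅐)*(-4)*(3 - 28))*100 = ((⅐)*(-4)*(-25))*100 = (100/7)*100 = 10000/7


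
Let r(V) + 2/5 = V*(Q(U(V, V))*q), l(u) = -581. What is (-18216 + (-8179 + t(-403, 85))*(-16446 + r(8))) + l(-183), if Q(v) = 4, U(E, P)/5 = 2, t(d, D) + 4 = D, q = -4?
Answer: 671003471/5 ≈ 1.3420e+8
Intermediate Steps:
t(d, D) = -4 + D
U(E, P) = 10 (U(E, P) = 5*2 = 10)
r(V) = -⅖ - 16*V (r(V) = -⅖ + V*(4*(-4)) = -⅖ + V*(-16) = -⅖ - 16*V)
(-18216 + (-8179 + t(-403, 85))*(-16446 + r(8))) + l(-183) = (-18216 + (-8179 + (-4 + 85))*(-16446 + (-⅖ - 16*8))) - 581 = (-18216 + (-8179 + 81)*(-16446 + (-⅖ - 128))) - 581 = (-18216 - 8098*(-16446 - 642/5)) - 581 = (-18216 - 8098*(-82872/5)) - 581 = (-18216 + 671097456/5) - 581 = 671006376/5 - 581 = 671003471/5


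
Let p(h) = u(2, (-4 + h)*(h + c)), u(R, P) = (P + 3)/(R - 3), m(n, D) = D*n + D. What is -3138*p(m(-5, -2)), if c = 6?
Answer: 185142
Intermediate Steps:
m(n, D) = D + D*n
u(R, P) = (3 + P)/(-3 + R)
p(h) = -3 - (-4 + h)*(6 + h) (p(h) = (3 + (-4 + h)*(h + 6))/(-3 + 2) = (3 + (-4 + h)*(6 + h))/(-1) = -(3 + (-4 + h)*(6 + h)) = -3 - (-4 + h)*(6 + h))
-3138*p(m(-5, -2)) = -3138*(21 - (-2*(1 - 5))**2 - (-4)*(1 - 5)) = -3138*(21 - (-2*(-4))**2 - (-4)*(-4)) = -3138*(21 - 1*8**2 - 2*8) = -3138*(21 - 1*64 - 16) = -3138*(21 - 64 - 16) = -3138*(-59) = 185142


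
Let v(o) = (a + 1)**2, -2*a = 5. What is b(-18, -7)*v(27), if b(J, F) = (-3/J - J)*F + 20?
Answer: -1929/8 ≈ -241.13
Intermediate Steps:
a = -5/2 (a = -1/2*5 = -5/2 ≈ -2.5000)
b(J, F) = 20 + F*(-J - 3/J) (b(J, F) = (-J - 3/J)*F + 20 = F*(-J - 3/J) + 20 = 20 + F*(-J - 3/J))
v(o) = 9/4 (v(o) = (-5/2 + 1)**2 = (-3/2)**2 = 9/4)
b(-18, -7)*v(27) = (20 - 1*(-7)*(-18) - 3*(-7)/(-18))*(9/4) = (20 - 126 - 3*(-7)*(-1/18))*(9/4) = (20 - 126 - 7/6)*(9/4) = -643/6*9/4 = -1929/8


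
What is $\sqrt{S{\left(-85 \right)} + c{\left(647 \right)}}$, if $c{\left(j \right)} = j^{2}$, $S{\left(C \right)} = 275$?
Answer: $2 \sqrt{104721} \approx 647.21$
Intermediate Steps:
$\sqrt{S{\left(-85 \right)} + c{\left(647 \right)}} = \sqrt{275 + 647^{2}} = \sqrt{275 + 418609} = \sqrt{418884} = 2 \sqrt{104721}$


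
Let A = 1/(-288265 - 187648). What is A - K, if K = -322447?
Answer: 153456719110/475913 ≈ 3.2245e+5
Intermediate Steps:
A = -1/475913 (A = 1/(-475913) = -1/475913 ≈ -2.1012e-6)
A - K = -1/475913 - 1*(-322447) = -1/475913 + 322447 = 153456719110/475913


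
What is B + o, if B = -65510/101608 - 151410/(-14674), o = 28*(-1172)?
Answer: -12228523684183/372748948 ≈ -32806.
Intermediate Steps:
o = -32816
B = 3605793385/372748948 (B = -65510*1/101608 - 151410*(-1/14674) = -32755/50804 + 75705/7337 = 3605793385/372748948 ≈ 9.6735)
B + o = 3605793385/372748948 - 32816 = -12228523684183/372748948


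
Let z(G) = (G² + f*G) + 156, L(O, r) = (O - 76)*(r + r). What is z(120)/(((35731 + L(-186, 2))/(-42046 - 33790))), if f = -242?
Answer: 366136208/11561 ≈ 31670.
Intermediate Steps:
L(O, r) = 2*r*(-76 + O) (L(O, r) = (-76 + O)*(2*r) = 2*r*(-76 + O))
z(G) = 156 + G² - 242*G (z(G) = (G² - 242*G) + 156 = 156 + G² - 242*G)
z(120)/(((35731 + L(-186, 2))/(-42046 - 33790))) = (156 + 120² - 242*120)/(((35731 + 2*2*(-76 - 186))/(-42046 - 33790))) = (156 + 14400 - 29040)/(((35731 + 2*2*(-262))/(-75836))) = -14484*(-75836/(35731 - 1048)) = -14484/(34683*(-1/75836)) = -14484/(-34683/75836) = -14484*(-75836/34683) = 366136208/11561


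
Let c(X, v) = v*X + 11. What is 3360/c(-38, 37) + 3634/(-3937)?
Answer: -39350/11811 ≈ -3.3316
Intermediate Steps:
c(X, v) = 11 + X*v (c(X, v) = X*v + 11 = 11 + X*v)
3360/c(-38, 37) + 3634/(-3937) = 3360/(11 - 38*37) + 3634/(-3937) = 3360/(11 - 1406) + 3634*(-1/3937) = 3360/(-1395) - 3634/3937 = 3360*(-1/1395) - 3634/3937 = -224/93 - 3634/3937 = -39350/11811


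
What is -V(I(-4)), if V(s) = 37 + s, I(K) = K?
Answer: -33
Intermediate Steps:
-V(I(-4)) = -(37 - 4) = -1*33 = -33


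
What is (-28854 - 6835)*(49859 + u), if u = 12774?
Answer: -2235309137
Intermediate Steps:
(-28854 - 6835)*(49859 + u) = (-28854 - 6835)*(49859 + 12774) = -35689*62633 = -2235309137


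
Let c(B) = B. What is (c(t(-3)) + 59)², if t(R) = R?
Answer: 3136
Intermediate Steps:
(c(t(-3)) + 59)² = (-3 + 59)² = 56² = 3136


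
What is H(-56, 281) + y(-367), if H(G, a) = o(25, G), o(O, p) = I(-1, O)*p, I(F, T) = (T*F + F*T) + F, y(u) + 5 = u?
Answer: 2484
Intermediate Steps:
y(u) = -5 + u
I(F, T) = F + 2*F*T (I(F, T) = (F*T + F*T) + F = 2*F*T + F = F + 2*F*T)
o(O, p) = p*(-1 - 2*O) (o(O, p) = (-(1 + 2*O))*p = (-1 - 2*O)*p = p*(-1 - 2*O))
H(G, a) = -51*G (H(G, a) = -G*(1 + 2*25) = -G*(1 + 50) = -1*G*51 = -51*G)
H(-56, 281) + y(-367) = -51*(-56) + (-5 - 367) = 2856 - 372 = 2484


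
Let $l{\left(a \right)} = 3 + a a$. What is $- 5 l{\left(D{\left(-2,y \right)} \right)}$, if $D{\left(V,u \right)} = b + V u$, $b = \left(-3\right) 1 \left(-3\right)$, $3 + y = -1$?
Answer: $-1460$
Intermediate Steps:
$y = -4$ ($y = -3 - 1 = -4$)
$b = 9$ ($b = \left(-3\right) \left(-3\right) = 9$)
$D{\left(V,u \right)} = 9 + V u$
$l{\left(a \right)} = 3 + a^{2}$
$- 5 l{\left(D{\left(-2,y \right)} \right)} = - 5 \left(3 + \left(9 - -8\right)^{2}\right) = - 5 \left(3 + \left(9 + 8\right)^{2}\right) = - 5 \left(3 + 17^{2}\right) = - 5 \left(3 + 289\right) = \left(-5\right) 292 = -1460$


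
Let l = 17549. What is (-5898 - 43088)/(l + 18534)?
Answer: -48986/36083 ≈ -1.3576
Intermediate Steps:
(-5898 - 43088)/(l + 18534) = (-5898 - 43088)/(17549 + 18534) = -48986/36083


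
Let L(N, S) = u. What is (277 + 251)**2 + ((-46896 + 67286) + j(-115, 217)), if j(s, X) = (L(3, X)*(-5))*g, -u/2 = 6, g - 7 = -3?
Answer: 299414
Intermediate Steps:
g = 4 (g = 7 - 3 = 4)
u = -12 (u = -2*6 = -12)
L(N, S) = -12
j(s, X) = 240 (j(s, X) = -12*(-5)*4 = 60*4 = 240)
(277 + 251)**2 + ((-46896 + 67286) + j(-115, 217)) = (277 + 251)**2 + ((-46896 + 67286) + 240) = 528**2 + (20390 + 240) = 278784 + 20630 = 299414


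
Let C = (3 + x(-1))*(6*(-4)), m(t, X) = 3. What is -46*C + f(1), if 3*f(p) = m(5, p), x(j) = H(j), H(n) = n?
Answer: 2209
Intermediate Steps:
x(j) = j
f(p) = 1 (f(p) = (1/3)*3 = 1)
C = -48 (C = (3 - 1)*(6*(-4)) = 2*(-24) = -48)
-46*C + f(1) = -46*(-48) + 1 = 2208 + 1 = 2209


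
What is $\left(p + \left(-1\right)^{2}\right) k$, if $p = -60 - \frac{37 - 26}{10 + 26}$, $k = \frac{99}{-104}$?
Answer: $\frac{23485}{416} \approx 56.454$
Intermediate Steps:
$k = - \frac{99}{104}$ ($k = 99 \left(- \frac{1}{104}\right) = - \frac{99}{104} \approx -0.95192$)
$p = - \frac{2171}{36}$ ($p = -60 - \frac{11}{36} = - \frac{2171}{36} \approx -60.306$)
$\left(p + \left(-1\right)^{2}\right) k = \left(- \frac{2171}{36} + \left(-1\right)^{2}\right) \left(- \frac{99}{104}\right) = \left(- \frac{2171}{36} + 1\right) \left(- \frac{99}{104}\right) = \left(- \frac{2135}{36}\right) \left(- \frac{99}{104}\right) = \frac{23485}{416}$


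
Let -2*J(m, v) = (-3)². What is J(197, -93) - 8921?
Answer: -17851/2 ≈ -8925.5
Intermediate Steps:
J(m, v) = -9/2 (J(m, v) = -½*(-3)² = -½*9 = -9/2)
J(197, -93) - 8921 = -9/2 - 8921 = -17851/2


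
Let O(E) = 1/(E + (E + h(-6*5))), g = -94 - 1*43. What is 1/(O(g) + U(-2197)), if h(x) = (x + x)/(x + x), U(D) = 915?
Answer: 273/249794 ≈ 0.0010929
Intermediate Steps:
h(x) = 1 (h(x) = (2*x)/((2*x)) = (2*x)*(1/(2*x)) = 1)
g = -137 (g = -94 - 43 = -137)
O(E) = 1/(1 + 2*E) (O(E) = 1/(E + (E + 1)) = 1/(E + (1 + E)) = 1/(1 + 2*E))
1/(O(g) + U(-2197)) = 1/(1/(1 + 2*(-137)) + 915) = 1/(1/(1 - 274) + 915) = 1/(1/(-273) + 915) = 1/(-1/273 + 915) = 1/(249794/273) = 273/249794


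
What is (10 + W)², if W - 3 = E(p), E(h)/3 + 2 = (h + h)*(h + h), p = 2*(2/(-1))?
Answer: 39601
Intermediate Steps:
p = -4 (p = 2*(2*(-1)) = 2*(-2) = -4)
E(h) = -6 + 12*h² (E(h) = -6 + 3*((h + h)*(h + h)) = -6 + 3*((2*h)*(2*h)) = -6 + 3*(4*h²) = -6 + 12*h²)
W = 189 (W = 3 + (-6 + 12*(-4)²) = 3 + (-6 + 12*16) = 3 + (-6 + 192) = 3 + 186 = 189)
(10 + W)² = (10 + 189)² = 199² = 39601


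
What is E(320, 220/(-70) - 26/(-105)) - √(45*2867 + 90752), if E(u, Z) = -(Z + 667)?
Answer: -69731/105 - √219767 ≈ -1132.9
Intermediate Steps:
E(u, Z) = -667 - Z (E(u, Z) = -(667 + Z) = -667 - Z)
E(320, 220/(-70) - 26/(-105)) - √(45*2867 + 90752) = (-667 - (220/(-70) - 26/(-105))) - √(45*2867 + 90752) = (-667 - (220*(-1/70) - 26*(-1/105))) - √(129015 + 90752) = (-667 - (-22/7 + 26/105)) - √219767 = (-667 - 1*(-304/105)) - √219767 = (-667 + 304/105) - √219767 = -69731/105 - √219767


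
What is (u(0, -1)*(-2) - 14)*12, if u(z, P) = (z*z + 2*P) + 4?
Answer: -216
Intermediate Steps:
u(z, P) = 4 + z² + 2*P (u(z, P) = (z² + 2*P) + 4 = 4 + z² + 2*P)
(u(0, -1)*(-2) - 14)*12 = ((4 + 0² + 2*(-1))*(-2) - 14)*12 = ((4 + 0 - 2)*(-2) - 14)*12 = (2*(-2) - 14)*12 = (-4 - 14)*12 = -18*12 = -216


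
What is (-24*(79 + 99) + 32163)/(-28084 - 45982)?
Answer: -27891/74066 ≈ -0.37657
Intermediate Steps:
(-24*(79 + 99) + 32163)/(-28084 - 45982) = (-24*178 + 32163)/(-74066) = (-4272 + 32163)*(-1/74066) = 27891*(-1/74066) = -27891/74066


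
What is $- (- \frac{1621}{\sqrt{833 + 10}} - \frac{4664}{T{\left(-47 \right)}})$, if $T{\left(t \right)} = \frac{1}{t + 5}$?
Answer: $-195888 + \frac{1621 \sqrt{843}}{843} \approx -1.9583 \cdot 10^{5}$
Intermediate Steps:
$T{\left(t \right)} = \frac{1}{5 + t}$
$- (- \frac{1621}{\sqrt{833 + 10}} - \frac{4664}{T{\left(-47 \right)}}) = - (- \frac{1621}{\sqrt{833 + 10}} - \frac{4664}{\frac{1}{5 - 47}}) = - (- \frac{1621}{\sqrt{843}} - \frac{4664}{\frac{1}{-42}}) = - (- 1621 \frac{\sqrt{843}}{843} - \frac{4664}{- \frac{1}{42}}) = - (- \frac{1621 \sqrt{843}}{843} - -195888) = - (- \frac{1621 \sqrt{843}}{843} + 195888) = - (195888 - \frac{1621 \sqrt{843}}{843}) = -195888 + \frac{1621 \sqrt{843}}{843}$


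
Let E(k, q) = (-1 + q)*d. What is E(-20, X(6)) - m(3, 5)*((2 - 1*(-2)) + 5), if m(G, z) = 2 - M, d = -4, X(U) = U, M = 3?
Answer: -11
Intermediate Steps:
m(G, z) = -1 (m(G, z) = 2 - 1*3 = 2 - 3 = -1)
E(k, q) = 4 - 4*q (E(k, q) = (-1 + q)*(-4) = 4 - 4*q)
E(-20, X(6)) - m(3, 5)*((2 - 1*(-2)) + 5) = (4 - 4*6) - (-1)*((2 - 1*(-2)) + 5) = (4 - 24) - (-1)*((2 + 2) + 5) = -20 - (-1)*(4 + 5) = -20 - (-1)*9 = -20 - 1*(-9) = -20 + 9 = -11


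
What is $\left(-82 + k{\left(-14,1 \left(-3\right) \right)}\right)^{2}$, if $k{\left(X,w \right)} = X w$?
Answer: $1600$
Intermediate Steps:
$\left(-82 + k{\left(-14,1 \left(-3\right) \right)}\right)^{2} = \left(-82 - 14 \cdot 1 \left(-3\right)\right)^{2} = \left(-82 - -42\right)^{2} = \left(-82 + 42\right)^{2} = \left(-40\right)^{2} = 1600$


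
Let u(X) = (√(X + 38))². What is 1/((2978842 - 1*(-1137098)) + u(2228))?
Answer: 1/4118206 ≈ 2.4282e-7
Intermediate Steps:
u(X) = 38 + X (u(X) = (√(38 + X))² = 38 + X)
1/((2978842 - 1*(-1137098)) + u(2228)) = 1/((2978842 - 1*(-1137098)) + (38 + 2228)) = 1/((2978842 + 1137098) + 2266) = 1/(4115940 + 2266) = 1/4118206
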